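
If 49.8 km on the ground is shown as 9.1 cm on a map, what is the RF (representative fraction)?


ground = 49.8 km = 4980000 cm; RF denominator = ground / map = 4980000 / 9.1 ≈ 547253; RF = 1:547253

1:547253


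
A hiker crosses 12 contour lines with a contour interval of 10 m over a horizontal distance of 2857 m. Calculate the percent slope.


elevation change = 12 * 10 = 120 m
slope = 120 / 2857 * 100 = 4.2%

4.2%


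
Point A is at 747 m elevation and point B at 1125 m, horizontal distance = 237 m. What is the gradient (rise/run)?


gradient = (1125 - 747) / 237 = 378 / 237 = 1.5949

1.5949


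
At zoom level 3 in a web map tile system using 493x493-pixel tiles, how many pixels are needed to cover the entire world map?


tiles per axis = 2^3 = 8
total tiles = 8^2 = 64
pixels per axis = 8 * 493 = 3944
total pixels = 3944^2 = 15555136

15555136 pixels


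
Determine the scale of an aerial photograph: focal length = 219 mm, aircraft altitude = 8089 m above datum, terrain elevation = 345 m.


scale = f / (H - h) = 219 mm / 7744 m = 219 / 7744000 = 1:35361

1:35361


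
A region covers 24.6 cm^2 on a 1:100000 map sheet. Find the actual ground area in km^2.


ground_area = 24.6 * (100000/100)^2 = 24600000.0 m^2 = 24.6 km^2

24.6 km^2


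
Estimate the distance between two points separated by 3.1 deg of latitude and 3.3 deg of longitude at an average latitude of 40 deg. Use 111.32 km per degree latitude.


dlat_km = 3.1 * 111.32 = 345.092
dlon_km = 3.3 * 111.32 * cos(40) ≈ 281.411
dist = sqrt(345.092^2 + 281.411^2) ≈ 445.3 km

445.3 km


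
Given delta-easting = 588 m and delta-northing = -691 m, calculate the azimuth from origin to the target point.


az = atan2(588, -691) = 139.6 deg
adjusted to 0-360: 139.6 degrees

139.6 degrees


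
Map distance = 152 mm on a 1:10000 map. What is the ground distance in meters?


ground = 152 mm * 10000 / 1000 = 1520.0 m

1520.0 m


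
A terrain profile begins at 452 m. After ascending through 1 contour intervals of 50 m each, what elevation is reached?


elevation = 452 + 1 * 50 = 502 m

502 m


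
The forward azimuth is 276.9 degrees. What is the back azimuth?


back azimuth = (276.9 + 180) mod 360 = 96.9 degrees

96.9 degrees


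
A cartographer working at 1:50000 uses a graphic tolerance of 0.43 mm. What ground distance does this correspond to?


ground = 0.43 mm * 50000 / 1000 = 21.5 m

21.5 m


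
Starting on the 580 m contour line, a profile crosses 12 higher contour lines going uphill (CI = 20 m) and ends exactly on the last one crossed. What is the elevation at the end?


elevation = 580 + 12 * 20 = 820 m

820 m


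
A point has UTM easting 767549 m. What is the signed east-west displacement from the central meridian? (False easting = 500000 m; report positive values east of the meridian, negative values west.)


displacement = 767549 - 500000 = 267549 m

267549 m


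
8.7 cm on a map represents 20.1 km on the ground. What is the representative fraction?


ground = 20.1 km = 2010000 cm; RF denominator = ground / map = 2010000 / 8.7 ≈ 231034; RF = 1:231034

1:231034


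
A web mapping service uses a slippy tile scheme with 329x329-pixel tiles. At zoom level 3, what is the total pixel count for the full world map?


tiles per axis = 2^3 = 8
total tiles = 8^2 = 64
pixels per axis = 8 * 329 = 2632
total pixels = 2632^2 = 6927424

6927424 pixels


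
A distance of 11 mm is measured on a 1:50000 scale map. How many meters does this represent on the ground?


ground = 11 mm * 50000 / 1000 = 550.0 m

550.0 m


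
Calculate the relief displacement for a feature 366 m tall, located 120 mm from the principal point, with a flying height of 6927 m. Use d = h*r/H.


d = h * r / H = 366 * 120 / 6927 = 6.34 mm

6.34 mm


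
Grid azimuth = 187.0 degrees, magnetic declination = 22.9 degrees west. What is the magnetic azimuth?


magnetic azimuth = grid azimuth - declination (east +ve)
mag_az = 187.0 - -22.9 = 209.9 degrees

209.9 degrees


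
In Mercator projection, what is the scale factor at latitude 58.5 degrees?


SF = 1 / cos(58.5) = 1 / 0.522499 = 1.914

1.914


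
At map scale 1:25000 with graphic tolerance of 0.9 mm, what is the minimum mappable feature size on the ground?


ground = 0.9 mm * 25000 / 1000 = 22.5 m

22.5 m


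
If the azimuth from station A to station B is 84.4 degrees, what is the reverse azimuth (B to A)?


back azimuth = (84.4 + 180) mod 360 = 264.4 degrees

264.4 degrees


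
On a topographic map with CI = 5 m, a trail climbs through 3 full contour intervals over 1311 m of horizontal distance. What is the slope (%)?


elevation change = 3 * 5 = 15 m
slope = 15 / 1311 * 100 = 1.1%

1.1%


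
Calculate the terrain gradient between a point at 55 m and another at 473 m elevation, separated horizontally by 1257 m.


gradient = (473 - 55) / 1257 = 418 / 1257 = 0.3325

0.3325


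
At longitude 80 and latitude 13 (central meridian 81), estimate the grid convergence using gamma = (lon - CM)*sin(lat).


gamma = (80 - 81) * sin(13) = -1 * 0.224951 = -0.225 degrees

-0.225 degrees


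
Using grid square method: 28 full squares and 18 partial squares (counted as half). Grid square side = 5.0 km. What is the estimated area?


effective squares = 28 + 18 * 0.5 = 37.0
area = 37.0 * 25.0 = 925.0 km^2

925.0 km^2


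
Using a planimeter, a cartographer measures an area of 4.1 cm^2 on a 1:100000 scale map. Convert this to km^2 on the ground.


ground_area = 4.1 * (100000/100)^2 = 4100000.0 m^2 = 4.1 km^2

4.1 km^2


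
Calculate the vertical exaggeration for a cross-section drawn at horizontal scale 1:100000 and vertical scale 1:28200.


VE = horizontal_scale / vertical_scale = 100000 / 28200 ≈ 3.5

3.5x


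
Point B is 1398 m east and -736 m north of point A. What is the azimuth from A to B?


az = atan2(1398, -736) = 117.8 deg
adjusted to 0-360: 117.8 degrees

117.8 degrees


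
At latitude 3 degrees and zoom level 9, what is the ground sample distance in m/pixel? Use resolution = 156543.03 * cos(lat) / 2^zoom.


res = 156543.03 * cos(3) / 2^9 = 156543.03 * 0.99862953 / 512 = 305.33 m/pixel

305.33 m/pixel


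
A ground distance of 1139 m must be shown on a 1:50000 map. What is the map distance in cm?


map_cm = 1139 * 100 / 50000 = 2.278 cm ≈ 2.28 cm

2.28 cm


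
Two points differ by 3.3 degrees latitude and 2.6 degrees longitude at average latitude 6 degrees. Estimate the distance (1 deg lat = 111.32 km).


dlat_km = 3.3 * 111.32 = 367.356
dlon_km = 2.6 * 111.32 * cos(6) ≈ 287.846
dist = sqrt(367.356^2 + 287.846^2) ≈ 466.7 km

466.7 km


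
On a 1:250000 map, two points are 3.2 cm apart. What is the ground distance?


ground = 3.2 cm * 250000 / 100 = 8000.0 m = 8.0 km

8.0 km


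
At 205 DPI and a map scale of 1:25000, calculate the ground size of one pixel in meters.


pixel_cm = 2.54 / 205 ≈ 0.01239 cm
ground = pixel_cm * 25000 / 100 = 2.54 * 25000 / (205 * 100) = 63500 / 20500 ≈ 3.1 m

3.1 m


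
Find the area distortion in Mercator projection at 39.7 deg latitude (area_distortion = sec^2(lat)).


area_distortion = 1/cos^2(39.7) = 1.689

1.689


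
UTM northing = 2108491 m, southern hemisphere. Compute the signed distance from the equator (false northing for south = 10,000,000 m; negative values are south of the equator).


For southern: actual = 2108491 - 10000000 = -7891509 m

-7891509 m


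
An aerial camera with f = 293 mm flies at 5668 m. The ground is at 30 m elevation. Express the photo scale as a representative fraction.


scale = f / (H - h) = 293 mm / 5638 m = 293 / 5638000 = 1:19242

1:19242


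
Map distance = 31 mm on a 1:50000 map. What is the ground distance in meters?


ground = 31 mm * 50000 / 1000 = 1550.0 m

1550.0 m


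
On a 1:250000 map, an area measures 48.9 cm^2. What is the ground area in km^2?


ground_area = 48.9 * (250000/100)^2 = 305625000.0 m^2 = 305.625 km^2

305.625 km^2


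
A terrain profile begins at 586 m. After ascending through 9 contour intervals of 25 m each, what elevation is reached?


elevation = 586 + 9 * 25 = 811 m

811 m


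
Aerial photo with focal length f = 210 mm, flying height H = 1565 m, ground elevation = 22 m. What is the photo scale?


scale = f / (H - h) = 210 mm / 1543 m = 210 / 1543000 = 1:7348

1:7348


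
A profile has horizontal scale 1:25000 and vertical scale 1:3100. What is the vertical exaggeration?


VE = horizontal_scale / vertical_scale = 25000 / 3100 ≈ 8.1

8.1x


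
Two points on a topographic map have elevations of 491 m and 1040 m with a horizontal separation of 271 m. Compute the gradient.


gradient = (1040 - 491) / 271 = 549 / 271 = 2.0258

2.0258


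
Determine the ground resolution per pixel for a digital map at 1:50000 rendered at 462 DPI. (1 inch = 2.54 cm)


pixel_cm = 2.54 / 462 ≈ 0.005498 cm
ground = pixel_cm * 50000 / 100 = 2.54 * 50000 / (462 * 100) = 127000 / 46200 ≈ 2.75 m

2.75 m


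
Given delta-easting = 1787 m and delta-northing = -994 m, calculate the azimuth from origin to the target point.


az = atan2(1787, -994) = 119.1 deg
adjusted to 0-360: 119.1 degrees

119.1 degrees


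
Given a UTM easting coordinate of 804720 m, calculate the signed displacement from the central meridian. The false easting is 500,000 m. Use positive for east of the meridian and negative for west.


displacement = 804720 - 500000 = 304720 m

304720 m


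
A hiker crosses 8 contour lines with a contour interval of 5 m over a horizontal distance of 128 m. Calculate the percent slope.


elevation change = 8 * 5 = 40 m
slope = 40 / 128 * 100 = 31.3%

31.3%


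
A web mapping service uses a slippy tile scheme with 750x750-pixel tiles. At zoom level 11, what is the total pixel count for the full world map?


tiles per axis = 2^11 = 2048
total tiles = 2048^2 = 4194304
pixels per axis = 2048 * 750 = 1536000
total pixels = 1536000^2 = 2359296000000

2359296000000 pixels


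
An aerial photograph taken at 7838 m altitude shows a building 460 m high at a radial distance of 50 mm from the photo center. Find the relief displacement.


d = h * r / H = 460 * 50 / 7838 = 2.93 mm

2.93 mm


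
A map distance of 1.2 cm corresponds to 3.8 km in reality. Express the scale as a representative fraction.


ground = 3.8 km = 380000 cm; RF denominator = ground / map = 380000 / 1.2 ≈ 316667; RF = 1:316667

1:316667


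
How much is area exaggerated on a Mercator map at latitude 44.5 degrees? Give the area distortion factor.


area_distortion = 1/cos^2(44.5) = 1.966

1.966


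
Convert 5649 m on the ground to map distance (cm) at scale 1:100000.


map_cm = 5649 * 100 / 100000 = 5.649 cm ≈ 5.65 cm

5.65 cm


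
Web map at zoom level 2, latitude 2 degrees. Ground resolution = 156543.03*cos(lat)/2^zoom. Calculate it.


res = 156543.03 * cos(2) / 2^2 = 156543.03 * 0.99939083 / 4 = 39111.92 m/pixel

39111.92 m/pixel


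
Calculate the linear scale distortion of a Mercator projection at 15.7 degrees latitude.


SF = 1 / cos(15.7) = 1 / 0.962692 = 1.039

1.039


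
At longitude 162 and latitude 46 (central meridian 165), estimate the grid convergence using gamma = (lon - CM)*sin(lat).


gamma = (162 - 165) * sin(46) = -3 * 0.71934 = -2.158 degrees

-2.158 degrees


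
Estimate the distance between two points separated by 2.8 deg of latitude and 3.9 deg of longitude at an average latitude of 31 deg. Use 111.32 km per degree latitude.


dlat_km = 2.8 * 111.32 = 311.696
dlon_km = 3.9 * 111.32 * cos(31) ≈ 372.137
dist = sqrt(311.696^2 + 372.137^2) ≈ 485.4 km

485.4 km


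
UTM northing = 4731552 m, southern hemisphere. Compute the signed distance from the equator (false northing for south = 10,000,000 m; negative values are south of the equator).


For southern: actual = 4731552 - 10000000 = -5268448 m

-5268448 m


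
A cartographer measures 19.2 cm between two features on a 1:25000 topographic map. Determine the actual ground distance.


ground = 19.2 cm * 25000 / 100 = 4800.0 m = 4.8 km

4.8 km


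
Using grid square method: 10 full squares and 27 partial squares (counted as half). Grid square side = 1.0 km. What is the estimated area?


effective squares = 10 + 27 * 0.5 = 23.5
area = 23.5 * 1.0 = 23.5 km^2

23.5 km^2


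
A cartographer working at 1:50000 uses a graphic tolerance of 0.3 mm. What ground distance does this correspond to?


ground = 0.3 mm * 50000 / 1000 = 15.0 m

15.0 m


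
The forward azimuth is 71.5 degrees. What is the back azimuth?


back azimuth = (71.5 + 180) mod 360 = 251.5 degrees

251.5 degrees


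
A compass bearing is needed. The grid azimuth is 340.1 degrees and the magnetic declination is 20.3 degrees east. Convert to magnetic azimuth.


magnetic azimuth = grid azimuth - declination (east +ve)
mag_az = 340.1 - 20.3 = 319.8 degrees

319.8 degrees


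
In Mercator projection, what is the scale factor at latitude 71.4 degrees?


SF = 1 / cos(71.4) = 1 / 0.318959 = 3.135

3.135


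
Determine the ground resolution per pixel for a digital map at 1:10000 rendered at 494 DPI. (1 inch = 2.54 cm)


pixel_cm = 2.54 / 494 ≈ 0.005142 cm
ground = pixel_cm * 10000 / 100 = 2.54 * 10000 / (494 * 100) = 25400 / 49400 ≈ 0.51 m

0.51 m


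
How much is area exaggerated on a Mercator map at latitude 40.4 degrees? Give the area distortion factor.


area_distortion = 1/cos^2(40.4) = 1.724

1.724


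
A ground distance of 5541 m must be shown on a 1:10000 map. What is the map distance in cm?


map_cm = 5541 * 100 / 10000 = 55.41 cm

55.41 cm


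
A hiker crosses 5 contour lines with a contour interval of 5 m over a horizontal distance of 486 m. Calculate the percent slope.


elevation change = 5 * 5 = 25 m
slope = 25 / 486 * 100 = 5.1%

5.1%


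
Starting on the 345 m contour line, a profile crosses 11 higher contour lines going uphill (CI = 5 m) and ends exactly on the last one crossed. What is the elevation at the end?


elevation = 345 + 11 * 5 = 400 m

400 m


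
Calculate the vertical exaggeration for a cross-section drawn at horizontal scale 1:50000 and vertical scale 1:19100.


VE = horizontal_scale / vertical_scale = 50000 / 19100 ≈ 2.6

2.6x


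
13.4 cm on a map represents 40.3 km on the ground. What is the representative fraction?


ground = 40.3 km = 4030000 cm; RF denominator = ground / map = 4030000 / 13.4 ≈ 300746; RF = 1:300746

1:300746


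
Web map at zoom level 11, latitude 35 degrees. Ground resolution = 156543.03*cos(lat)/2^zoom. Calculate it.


res = 156543.03 * cos(35) / 2^11 = 156543.03 * 0.81915204 / 2048 = 62.61 m/pixel

62.61 m/pixel


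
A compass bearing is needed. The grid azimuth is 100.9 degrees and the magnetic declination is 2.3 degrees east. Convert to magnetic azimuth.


magnetic azimuth = grid azimuth - declination (east +ve)
mag_az = 100.9 - 2.3 = 98.6 degrees

98.6 degrees


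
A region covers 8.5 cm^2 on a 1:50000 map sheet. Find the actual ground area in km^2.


ground_area = 8.5 * (50000/100)^2 = 2125000.0 m^2 = 2.125 km^2

2.125 km^2


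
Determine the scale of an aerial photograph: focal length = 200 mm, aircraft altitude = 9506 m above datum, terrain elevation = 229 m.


scale = f / (H - h) = 200 mm / 9277 m = 200 / 9277000 = 1:46385

1:46385


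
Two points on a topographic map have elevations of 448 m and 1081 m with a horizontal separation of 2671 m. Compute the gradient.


gradient = (1081 - 448) / 2671 = 633 / 2671 = 0.237

0.237


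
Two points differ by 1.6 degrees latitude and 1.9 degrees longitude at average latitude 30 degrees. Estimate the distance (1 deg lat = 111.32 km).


dlat_km = 1.6 * 111.32 = 178.112
dlon_km = 1.9 * 111.32 * cos(30) ≈ 183.171
dist = sqrt(178.112^2 + 183.171^2) ≈ 255.5 km

255.5 km


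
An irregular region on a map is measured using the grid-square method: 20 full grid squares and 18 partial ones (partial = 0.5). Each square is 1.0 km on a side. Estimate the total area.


effective squares = 20 + 18 * 0.5 = 29.0
area = 29.0 * 1.0 = 29.0 km^2

29.0 km^2


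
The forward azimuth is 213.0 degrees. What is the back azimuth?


back azimuth = (213.0 + 180) mod 360 = 33.0 degrees

33.0 degrees


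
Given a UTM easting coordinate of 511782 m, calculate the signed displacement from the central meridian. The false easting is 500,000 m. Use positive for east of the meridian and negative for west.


displacement = 511782 - 500000 = 11782 m

11782 m


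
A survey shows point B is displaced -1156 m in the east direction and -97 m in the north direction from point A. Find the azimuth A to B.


az = atan2(-1156, -97) = -94.8 deg
adjusted to 0-360: 265.2 degrees

265.2 degrees


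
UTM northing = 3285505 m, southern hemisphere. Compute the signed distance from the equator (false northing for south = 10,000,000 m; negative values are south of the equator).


For southern: actual = 3285505 - 10000000 = -6714495 m

-6714495 m


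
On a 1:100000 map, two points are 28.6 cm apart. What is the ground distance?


ground = 28.6 cm * 100000 / 100 = 28600.0 m = 28.6 km

28.6 km


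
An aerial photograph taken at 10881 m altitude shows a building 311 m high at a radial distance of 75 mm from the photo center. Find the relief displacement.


d = h * r / H = 311 * 75 / 10881 = 2.14 mm

2.14 mm


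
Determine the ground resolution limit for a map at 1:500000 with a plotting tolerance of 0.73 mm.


ground = 0.73 mm * 500000 / 1000 = 365.0 m

365.0 m


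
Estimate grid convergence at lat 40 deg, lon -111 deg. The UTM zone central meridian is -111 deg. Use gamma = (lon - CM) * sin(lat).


gamma = (-111 - -111) * sin(40) = 0 * 0.642788 = 0.0 degrees

0.0 degrees


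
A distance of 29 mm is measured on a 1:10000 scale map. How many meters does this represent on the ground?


ground = 29 mm * 10000 / 1000 = 290.0 m

290.0 m


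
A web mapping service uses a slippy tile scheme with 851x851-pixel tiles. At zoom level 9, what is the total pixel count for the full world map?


tiles per axis = 2^9 = 512
total tiles = 512^2 = 262144
pixels per axis = 512 * 851 = 435712
total pixels = 435712^2 = 189844946944

189844946944 pixels


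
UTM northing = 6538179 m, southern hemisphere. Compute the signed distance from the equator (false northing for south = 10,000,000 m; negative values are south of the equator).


For southern: actual = 6538179 - 10000000 = -3461821 m

-3461821 m


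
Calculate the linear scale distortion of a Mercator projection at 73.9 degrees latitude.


SF = 1 / cos(73.9) = 1 / 0.277315 = 3.606

3.606


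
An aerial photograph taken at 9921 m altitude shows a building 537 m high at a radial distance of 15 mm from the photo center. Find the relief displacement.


d = h * r / H = 537 * 15 / 9921 = 0.81 mm

0.81 mm


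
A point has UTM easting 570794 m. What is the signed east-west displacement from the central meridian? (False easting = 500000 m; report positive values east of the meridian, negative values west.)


displacement = 570794 - 500000 = 70794 m

70794 m


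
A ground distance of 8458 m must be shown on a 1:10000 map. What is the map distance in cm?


map_cm = 8458 * 100 / 10000 = 84.58 cm

84.58 cm


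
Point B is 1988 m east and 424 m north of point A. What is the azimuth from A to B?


az = atan2(1988, 424) = 78.0 deg
adjusted to 0-360: 78.0 degrees

78.0 degrees


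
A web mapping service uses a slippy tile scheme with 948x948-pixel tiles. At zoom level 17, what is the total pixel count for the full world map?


tiles per axis = 2^17 = 131072
total tiles = 131072^2 = 17179869184
pixels per axis = 131072 * 948 = 124256256
total pixels = 124256256^2 = 15439617155137536

15439617155137536 pixels


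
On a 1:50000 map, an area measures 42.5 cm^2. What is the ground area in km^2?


ground_area = 42.5 * (50000/100)^2 = 10625000.0 m^2 = 10.625 km^2

10.625 km^2


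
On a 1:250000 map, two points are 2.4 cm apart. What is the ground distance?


ground = 2.4 cm * 250000 / 100 = 6000.0 m = 6.0 km

6.0 km


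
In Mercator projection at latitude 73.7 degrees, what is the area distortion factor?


area_distortion = 1/cos^2(73.7) = 12.695

12.695


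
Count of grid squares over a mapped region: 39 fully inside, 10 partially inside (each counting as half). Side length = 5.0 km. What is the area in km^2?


effective squares = 39 + 10 * 0.5 = 44.0
area = 44.0 * 25.0 = 1100.0 km^2

1100.0 km^2


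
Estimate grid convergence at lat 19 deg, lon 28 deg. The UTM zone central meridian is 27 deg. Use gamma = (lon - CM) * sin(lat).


gamma = (28 - 27) * sin(19) = 1 * 0.325568 = 0.326 degrees

0.326 degrees


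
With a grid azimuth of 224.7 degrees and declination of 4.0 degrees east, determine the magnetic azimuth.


magnetic azimuth = grid azimuth - declination (east +ve)
mag_az = 224.7 - 4.0 = 220.7 degrees

220.7 degrees


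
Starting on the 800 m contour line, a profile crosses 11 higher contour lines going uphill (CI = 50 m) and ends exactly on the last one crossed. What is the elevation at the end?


elevation = 800 + 11 * 50 = 1350 m

1350 m


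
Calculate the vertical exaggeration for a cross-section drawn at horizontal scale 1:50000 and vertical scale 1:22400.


VE = horizontal_scale / vertical_scale = 50000 / 22400 ≈ 2.2

2.2x


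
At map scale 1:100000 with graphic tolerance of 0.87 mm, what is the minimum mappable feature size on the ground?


ground = 0.87 mm * 100000 / 1000 = 87.0 m

87.0 m


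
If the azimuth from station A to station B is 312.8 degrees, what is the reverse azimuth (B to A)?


back azimuth = (312.8 + 180) mod 360 = 132.8 degrees

132.8 degrees


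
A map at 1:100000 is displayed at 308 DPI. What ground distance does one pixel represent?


pixel_cm = 2.54 / 308 ≈ 0.008247 cm
ground = pixel_cm * 100000 / 100 = 2.54 * 100000 / (308 * 100) = 254000 / 30800 ≈ 8.25 m

8.25 m


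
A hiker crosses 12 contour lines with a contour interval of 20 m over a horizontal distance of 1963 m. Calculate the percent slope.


elevation change = 12 * 20 = 240 m
slope = 240 / 1963 * 100 = 12.2%

12.2%


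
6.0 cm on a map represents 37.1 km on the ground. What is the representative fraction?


ground = 37.1 km = 3710000 cm; RF denominator = ground / map = 3710000 / 6.0 ≈ 618333; RF = 1:618333

1:618333


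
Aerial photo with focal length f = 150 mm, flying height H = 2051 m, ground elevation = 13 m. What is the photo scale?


scale = f / (H - h) = 150 mm / 2038 m = 150 / 2038000 = 1:13587

1:13587


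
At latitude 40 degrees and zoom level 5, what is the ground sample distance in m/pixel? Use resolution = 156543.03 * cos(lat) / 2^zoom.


res = 156543.03 * cos(40) / 2^5 = 156543.03 * 0.76604444 / 32 = 3747.47 m/pixel

3747.47 m/pixel


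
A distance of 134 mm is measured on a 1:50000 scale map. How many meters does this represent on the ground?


ground = 134 mm * 50000 / 1000 = 6700.0 m

6700.0 m


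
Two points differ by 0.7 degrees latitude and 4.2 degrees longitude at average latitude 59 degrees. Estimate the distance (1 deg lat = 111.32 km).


dlat_km = 0.7 * 111.32 = 77.924
dlon_km = 4.2 * 111.32 * cos(59) ≈ 240.803
dist = sqrt(77.924^2 + 240.803^2) ≈ 253.1 km

253.1 km


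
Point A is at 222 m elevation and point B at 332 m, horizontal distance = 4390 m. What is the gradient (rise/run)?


gradient = (332 - 222) / 4390 = 110 / 4390 = 0.0251

0.0251


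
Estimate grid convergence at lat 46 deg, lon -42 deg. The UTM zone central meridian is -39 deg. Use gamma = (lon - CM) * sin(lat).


gamma = (-42 - -39) * sin(46) = -3 * 0.71934 = -2.158 degrees

-2.158 degrees


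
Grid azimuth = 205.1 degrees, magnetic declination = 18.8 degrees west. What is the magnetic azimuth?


magnetic azimuth = grid azimuth - declination (east +ve)
mag_az = 205.1 - -18.8 = 223.9 degrees

223.9 degrees


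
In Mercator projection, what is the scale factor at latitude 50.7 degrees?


SF = 1 / cos(50.7) = 1 / 0.633381 = 1.579

1.579


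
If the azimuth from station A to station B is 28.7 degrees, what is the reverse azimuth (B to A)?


back azimuth = (28.7 + 180) mod 360 = 208.7 degrees

208.7 degrees


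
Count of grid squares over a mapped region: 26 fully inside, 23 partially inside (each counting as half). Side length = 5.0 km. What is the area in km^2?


effective squares = 26 + 23 * 0.5 = 37.5
area = 37.5 * 25.0 = 937.5 km^2

937.5 km^2


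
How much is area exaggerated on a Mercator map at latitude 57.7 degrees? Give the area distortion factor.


area_distortion = 1/cos^2(57.7) = 3.502

3.502


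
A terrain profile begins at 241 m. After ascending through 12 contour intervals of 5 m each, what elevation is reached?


elevation = 241 + 12 * 5 = 301 m

301 m


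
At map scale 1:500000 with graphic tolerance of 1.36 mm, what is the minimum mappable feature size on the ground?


ground = 1.36 mm * 500000 / 1000 = 680.0 m

680.0 m


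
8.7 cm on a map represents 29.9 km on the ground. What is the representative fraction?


ground = 29.9 km = 2990000 cm; RF denominator = ground / map = 2990000 / 8.7 ≈ 343678; RF = 1:343678

1:343678


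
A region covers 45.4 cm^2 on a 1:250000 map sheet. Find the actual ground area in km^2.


ground_area = 45.4 * (250000/100)^2 = 283750000.0 m^2 = 283.75 km^2

283.75 km^2


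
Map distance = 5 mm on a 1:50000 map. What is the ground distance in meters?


ground = 5 mm * 50000 / 1000 = 250.0 m

250.0 m


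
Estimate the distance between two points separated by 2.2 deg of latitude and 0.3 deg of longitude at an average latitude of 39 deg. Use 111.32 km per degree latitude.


dlat_km = 2.2 * 111.32 = 244.904
dlon_km = 0.3 * 111.32 * cos(39) ≈ 25.954
dist = sqrt(244.904^2 + 25.954^2) ≈ 246.3 km

246.3 km


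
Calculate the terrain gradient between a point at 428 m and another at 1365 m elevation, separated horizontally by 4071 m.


gradient = (1365 - 428) / 4071 = 937 / 4071 = 0.2302

0.2302


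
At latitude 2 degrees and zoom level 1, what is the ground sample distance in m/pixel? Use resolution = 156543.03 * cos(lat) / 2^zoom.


res = 156543.03 * cos(2) / 2^1 = 156543.03 * 0.99939083 / 2 = 78223.83 m/pixel

78223.83 m/pixel


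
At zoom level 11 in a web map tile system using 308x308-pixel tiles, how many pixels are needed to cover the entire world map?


tiles per axis = 2^11 = 2048
total tiles = 2048^2 = 4194304
pixels per axis = 2048 * 308 = 630784
total pixels = 630784^2 = 397888454656

397888454656 pixels


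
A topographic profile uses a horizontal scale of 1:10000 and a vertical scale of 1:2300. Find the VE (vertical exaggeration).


VE = horizontal_scale / vertical_scale = 10000 / 2300 ≈ 4.3

4.3x


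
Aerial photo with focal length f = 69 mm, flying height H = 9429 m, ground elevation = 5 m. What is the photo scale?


scale = f / (H - h) = 69 mm / 9424 m = 69 / 9424000 = 1:136580

1:136580


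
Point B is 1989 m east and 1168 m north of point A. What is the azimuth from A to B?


az = atan2(1989, 1168) = 59.6 deg
adjusted to 0-360: 59.6 degrees

59.6 degrees


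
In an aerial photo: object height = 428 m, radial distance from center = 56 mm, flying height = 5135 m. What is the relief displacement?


d = h * r / H = 428 * 56 / 5135 = 4.67 mm

4.67 mm


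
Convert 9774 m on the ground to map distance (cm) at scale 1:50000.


map_cm = 9774 * 100 / 50000 = 19.548 cm ≈ 19.55 cm

19.55 cm


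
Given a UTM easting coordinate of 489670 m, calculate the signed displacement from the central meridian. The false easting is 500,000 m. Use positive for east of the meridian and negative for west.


displacement = 489670 - 500000 = -10330 m

-10330 m


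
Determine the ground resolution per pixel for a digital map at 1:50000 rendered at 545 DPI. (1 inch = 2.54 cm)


pixel_cm = 2.54 / 545 ≈ 0.004661 cm
ground = pixel_cm * 50000 / 100 = 2.54 * 50000 / (545 * 100) = 127000 / 54500 ≈ 2.33 m

2.33 m


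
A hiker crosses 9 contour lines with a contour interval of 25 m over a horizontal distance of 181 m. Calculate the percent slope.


elevation change = 9 * 25 = 225 m
slope = 225 / 181 * 100 = 124.3%

124.3%


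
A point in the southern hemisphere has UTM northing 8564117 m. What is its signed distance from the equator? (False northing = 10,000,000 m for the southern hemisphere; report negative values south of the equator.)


For southern: actual = 8564117 - 10000000 = -1435883 m

-1435883 m


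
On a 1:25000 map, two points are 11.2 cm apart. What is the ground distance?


ground = 11.2 cm * 25000 / 100 = 2800.0 m = 2.8 km

2.8 km


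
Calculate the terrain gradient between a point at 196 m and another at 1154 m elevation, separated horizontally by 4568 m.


gradient = (1154 - 196) / 4568 = 958 / 4568 = 0.2097

0.2097


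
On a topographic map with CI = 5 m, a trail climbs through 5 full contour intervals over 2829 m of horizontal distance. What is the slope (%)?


elevation change = 5 * 5 = 25 m
slope = 25 / 2829 * 100 = 0.9%

0.9%


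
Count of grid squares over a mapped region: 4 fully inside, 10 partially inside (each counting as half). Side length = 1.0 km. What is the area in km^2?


effective squares = 4 + 10 * 0.5 = 9.0
area = 9.0 * 1.0 = 9.0 km^2

9.0 km^2


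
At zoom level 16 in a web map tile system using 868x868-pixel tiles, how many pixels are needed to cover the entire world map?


tiles per axis = 2^16 = 65536
total tiles = 65536^2 = 4294967296
pixels per axis = 65536 * 868 = 56885248
total pixels = 56885248^2 = 3235931440021504

3235931440021504 pixels


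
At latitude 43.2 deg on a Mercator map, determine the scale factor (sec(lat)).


SF = 1 / cos(43.2) = 1 / 0.728969 = 1.372

1.372


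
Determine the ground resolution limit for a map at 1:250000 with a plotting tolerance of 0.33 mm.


ground = 0.33 mm * 250000 / 1000 = 82.5 m

82.5 m


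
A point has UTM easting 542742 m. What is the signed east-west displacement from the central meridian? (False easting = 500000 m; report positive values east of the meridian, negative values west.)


displacement = 542742 - 500000 = 42742 m

42742 m


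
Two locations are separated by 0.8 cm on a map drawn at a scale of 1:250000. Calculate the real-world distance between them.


ground = 0.8 cm * 250000 / 100 = 2000.0 m = 2.0 km

2.0 km


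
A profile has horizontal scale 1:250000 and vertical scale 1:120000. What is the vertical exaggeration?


VE = horizontal_scale / vertical_scale = 250000 / 120000 ≈ 2.1

2.1x


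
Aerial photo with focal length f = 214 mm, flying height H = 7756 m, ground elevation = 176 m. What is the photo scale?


scale = f / (H - h) = 214 mm / 7580 m = 214 / 7580000 = 1:35421

1:35421


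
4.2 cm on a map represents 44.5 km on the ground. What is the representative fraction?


ground = 44.5 km = 4450000 cm; RF denominator = ground / map = 4450000 / 4.2 ≈ 1059524; RF = 1:1059524

1:1059524


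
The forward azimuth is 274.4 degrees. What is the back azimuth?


back azimuth = (274.4 + 180) mod 360 = 94.4 degrees

94.4 degrees


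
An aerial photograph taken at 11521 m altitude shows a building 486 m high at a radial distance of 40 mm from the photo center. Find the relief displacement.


d = h * r / H = 486 * 40 / 11521 = 1.69 mm

1.69 mm


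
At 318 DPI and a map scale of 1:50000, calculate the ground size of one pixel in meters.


pixel_cm = 2.54 / 318 ≈ 0.007987 cm
ground = pixel_cm * 50000 / 100 = 2.54 * 50000 / (318 * 100) = 127000 / 31800 ≈ 3.99 m

3.99 m


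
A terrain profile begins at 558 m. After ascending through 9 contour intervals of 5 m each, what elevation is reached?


elevation = 558 + 9 * 5 = 603 m

603 m


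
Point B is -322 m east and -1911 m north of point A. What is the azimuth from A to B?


az = atan2(-322, -1911) = -170.4 deg
adjusted to 0-360: 189.6 degrees

189.6 degrees


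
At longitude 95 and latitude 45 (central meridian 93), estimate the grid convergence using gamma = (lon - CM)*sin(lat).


gamma = (95 - 93) * sin(45) = 2 * 0.707107 = 1.414 degrees

1.414 degrees


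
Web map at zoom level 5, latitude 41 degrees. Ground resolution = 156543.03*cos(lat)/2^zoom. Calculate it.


res = 156543.03 * cos(41) / 2^5 = 156543.03 * 0.75470958 / 32 = 3692.02 m/pixel

3692.02 m/pixel


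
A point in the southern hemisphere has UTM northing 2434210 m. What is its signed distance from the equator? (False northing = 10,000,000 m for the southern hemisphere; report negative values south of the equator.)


For southern: actual = 2434210 - 10000000 = -7565790 m

-7565790 m


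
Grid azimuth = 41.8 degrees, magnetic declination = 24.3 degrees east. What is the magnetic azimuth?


magnetic azimuth = grid azimuth - declination (east +ve)
mag_az = 41.8 - 24.3 = 17.5 degrees

17.5 degrees


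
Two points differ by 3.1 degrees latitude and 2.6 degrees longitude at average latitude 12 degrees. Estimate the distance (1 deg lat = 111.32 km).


dlat_km = 3.1 * 111.32 = 345.092
dlon_km = 2.6 * 111.32 * cos(12) ≈ 283.107
dist = sqrt(345.092^2 + 283.107^2) ≈ 446.4 km

446.4 km


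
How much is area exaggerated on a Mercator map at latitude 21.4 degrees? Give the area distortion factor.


area_distortion = 1/cos^2(21.4) = 1.154

1.154


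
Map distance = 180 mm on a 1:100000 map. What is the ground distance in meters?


ground = 180 mm * 100000 / 1000 = 18000.0 m

18000.0 m


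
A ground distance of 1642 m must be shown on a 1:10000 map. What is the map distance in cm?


map_cm = 1642 * 100 / 10000 = 16.42 cm

16.42 cm


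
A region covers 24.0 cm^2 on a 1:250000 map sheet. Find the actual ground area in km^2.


ground_area = 24.0 * (250000/100)^2 = 150000000.0 m^2 = 150.0 km^2

150.0 km^2


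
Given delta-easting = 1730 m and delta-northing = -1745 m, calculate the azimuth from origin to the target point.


az = atan2(1730, -1745) = 135.2 deg
adjusted to 0-360: 135.2 degrees

135.2 degrees


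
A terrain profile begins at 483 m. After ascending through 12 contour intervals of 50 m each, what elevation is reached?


elevation = 483 + 12 * 50 = 1083 m

1083 m


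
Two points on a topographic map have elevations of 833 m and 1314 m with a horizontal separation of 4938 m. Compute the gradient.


gradient = (1314 - 833) / 4938 = 481 / 4938 = 0.0974

0.0974


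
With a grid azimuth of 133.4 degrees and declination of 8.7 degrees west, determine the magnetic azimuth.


magnetic azimuth = grid azimuth - declination (east +ve)
mag_az = 133.4 - -8.7 = 142.1 degrees

142.1 degrees


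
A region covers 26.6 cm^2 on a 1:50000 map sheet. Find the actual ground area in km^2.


ground_area = 26.6 * (50000/100)^2 = 6650000.0 m^2 = 6.65 km^2

6.65 km^2


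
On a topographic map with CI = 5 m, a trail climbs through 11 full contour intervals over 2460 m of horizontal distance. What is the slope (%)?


elevation change = 11 * 5 = 55 m
slope = 55 / 2460 * 100 = 2.2%

2.2%


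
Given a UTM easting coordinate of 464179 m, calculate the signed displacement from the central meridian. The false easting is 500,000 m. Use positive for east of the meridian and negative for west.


displacement = 464179 - 500000 = -35821 m

-35821 m


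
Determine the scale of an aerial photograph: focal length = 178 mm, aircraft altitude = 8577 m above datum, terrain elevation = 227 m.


scale = f / (H - h) = 178 mm / 8350 m = 178 / 8350000 = 1:46910

1:46910


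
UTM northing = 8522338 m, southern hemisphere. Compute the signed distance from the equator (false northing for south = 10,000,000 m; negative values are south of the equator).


For southern: actual = 8522338 - 10000000 = -1477662 m

-1477662 m


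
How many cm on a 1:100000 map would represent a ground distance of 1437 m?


map_cm = 1437 * 100 / 100000 = 1.437 cm ≈ 1.44 cm

1.44 cm


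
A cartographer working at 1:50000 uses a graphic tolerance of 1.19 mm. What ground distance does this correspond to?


ground = 1.19 mm * 50000 / 1000 = 59.5 m

59.5 m


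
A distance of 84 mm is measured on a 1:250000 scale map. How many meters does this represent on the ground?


ground = 84 mm * 250000 / 1000 = 21000.0 m

21000.0 m


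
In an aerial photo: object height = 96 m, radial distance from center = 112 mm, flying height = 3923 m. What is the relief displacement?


d = h * r / H = 96 * 112 / 3923 = 2.74 mm

2.74 mm


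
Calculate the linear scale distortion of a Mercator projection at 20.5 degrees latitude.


SF = 1 / cos(20.5) = 1 / 0.936672 = 1.068

1.068


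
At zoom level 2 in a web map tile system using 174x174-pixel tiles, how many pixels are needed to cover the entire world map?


tiles per axis = 2^2 = 4
total tiles = 4^2 = 16
pixels per axis = 4 * 174 = 696
total pixels = 696^2 = 484416

484416 pixels


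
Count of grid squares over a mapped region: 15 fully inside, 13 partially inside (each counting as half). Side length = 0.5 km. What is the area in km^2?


effective squares = 15 + 13 * 0.5 = 21.5
area = 21.5 * 0.25 = 5.375 km^2

5.375 km^2


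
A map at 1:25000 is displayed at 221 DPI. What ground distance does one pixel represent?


pixel_cm = 2.54 / 221 ≈ 0.011493 cm
ground = pixel_cm * 25000 / 100 = 2.54 * 25000 / (221 * 100) = 63500 / 22100 ≈ 2.87 m

2.87 m


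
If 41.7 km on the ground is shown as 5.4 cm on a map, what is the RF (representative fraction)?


ground = 41.7 km = 4170000 cm; RF denominator = ground / map = 4170000 / 5.4 ≈ 772222; RF = 1:772222

1:772222


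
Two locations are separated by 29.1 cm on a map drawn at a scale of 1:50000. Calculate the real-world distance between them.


ground = 29.1 cm * 50000 / 100 = 14550.0 m = 14.55 km

14.55 km


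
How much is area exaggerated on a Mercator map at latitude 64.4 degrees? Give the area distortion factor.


area_distortion = 1/cos^2(64.4) = 5.356

5.356


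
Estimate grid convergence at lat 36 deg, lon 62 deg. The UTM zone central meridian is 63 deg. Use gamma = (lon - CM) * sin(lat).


gamma = (62 - 63) * sin(36) = -1 * 0.587785 = -0.588 degrees

-0.588 degrees


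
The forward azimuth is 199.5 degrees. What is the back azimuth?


back azimuth = (199.5 + 180) mod 360 = 19.5 degrees

19.5 degrees


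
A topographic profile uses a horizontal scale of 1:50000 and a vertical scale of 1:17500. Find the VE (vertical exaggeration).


VE = horizontal_scale / vertical_scale = 50000 / 17500 ≈ 2.9

2.9x


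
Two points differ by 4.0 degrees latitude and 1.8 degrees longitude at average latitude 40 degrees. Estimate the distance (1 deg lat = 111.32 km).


dlat_km = 4.0 * 111.32 = 445.28
dlon_km = 1.8 * 111.32 * cos(40) ≈ 153.497
dist = sqrt(445.28^2 + 153.497^2) ≈ 471.0 km

471.0 km


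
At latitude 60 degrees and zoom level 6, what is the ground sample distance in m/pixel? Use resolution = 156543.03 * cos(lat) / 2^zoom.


res = 156543.03 * cos(60) / 2^6 = 156543.03 * 0.5 / 64 = 1222.99 m/pixel

1222.99 m/pixel


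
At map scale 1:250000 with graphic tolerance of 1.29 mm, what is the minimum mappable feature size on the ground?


ground = 1.29 mm * 250000 / 1000 = 322.5 m

322.5 m


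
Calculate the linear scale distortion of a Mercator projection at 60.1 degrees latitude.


SF = 1 / cos(60.1) = 1 / 0.498488 = 2.006

2.006
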